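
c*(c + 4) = c^2 + 4*c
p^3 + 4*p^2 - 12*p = p*(p - 2)*(p + 6)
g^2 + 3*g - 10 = (g - 2)*(g + 5)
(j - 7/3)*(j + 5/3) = j^2 - 2*j/3 - 35/9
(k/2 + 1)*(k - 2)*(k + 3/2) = k^3/2 + 3*k^2/4 - 2*k - 3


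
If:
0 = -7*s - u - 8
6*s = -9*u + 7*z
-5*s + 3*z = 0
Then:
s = -108/103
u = -68/103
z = -180/103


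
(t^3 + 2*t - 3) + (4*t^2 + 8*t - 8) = t^3 + 4*t^2 + 10*t - 11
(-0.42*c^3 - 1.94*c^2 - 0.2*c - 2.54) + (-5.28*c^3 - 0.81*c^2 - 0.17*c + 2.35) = -5.7*c^3 - 2.75*c^2 - 0.37*c - 0.19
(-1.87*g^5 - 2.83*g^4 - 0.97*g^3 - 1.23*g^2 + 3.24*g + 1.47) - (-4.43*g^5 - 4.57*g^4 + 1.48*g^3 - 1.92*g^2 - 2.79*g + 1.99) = 2.56*g^5 + 1.74*g^4 - 2.45*g^3 + 0.69*g^2 + 6.03*g - 0.52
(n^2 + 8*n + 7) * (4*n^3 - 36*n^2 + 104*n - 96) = 4*n^5 - 4*n^4 - 156*n^3 + 484*n^2 - 40*n - 672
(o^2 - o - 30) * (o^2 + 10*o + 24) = o^4 + 9*o^3 - 16*o^2 - 324*o - 720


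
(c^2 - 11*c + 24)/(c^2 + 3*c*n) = (c^2 - 11*c + 24)/(c*(c + 3*n))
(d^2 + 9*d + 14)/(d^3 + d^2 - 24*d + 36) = (d^2 + 9*d + 14)/(d^3 + d^2 - 24*d + 36)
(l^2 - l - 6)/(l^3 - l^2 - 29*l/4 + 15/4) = 4*(l + 2)/(4*l^2 + 8*l - 5)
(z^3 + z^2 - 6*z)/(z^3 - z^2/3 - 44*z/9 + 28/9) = 9*z*(z + 3)/(9*z^2 + 15*z - 14)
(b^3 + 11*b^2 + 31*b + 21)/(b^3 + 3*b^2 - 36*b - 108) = (b^2 + 8*b + 7)/(b^2 - 36)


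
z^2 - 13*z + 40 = (z - 8)*(z - 5)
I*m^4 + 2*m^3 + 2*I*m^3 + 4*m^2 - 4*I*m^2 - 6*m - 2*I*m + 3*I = (m + 3)*(m - I)^2*(I*m - I)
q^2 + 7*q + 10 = (q + 2)*(q + 5)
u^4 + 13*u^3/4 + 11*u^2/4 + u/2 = u*(u + 1/4)*(u + 1)*(u + 2)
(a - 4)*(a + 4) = a^2 - 16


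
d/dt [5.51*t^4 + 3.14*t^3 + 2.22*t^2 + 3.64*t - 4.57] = 22.04*t^3 + 9.42*t^2 + 4.44*t + 3.64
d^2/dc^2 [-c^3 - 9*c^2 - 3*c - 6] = -6*c - 18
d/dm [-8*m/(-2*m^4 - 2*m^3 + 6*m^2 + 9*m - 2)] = 16*(-3*m^4 - 2*m^3 + 3*m^2 + 1)/(4*m^8 + 8*m^7 - 20*m^6 - 60*m^5 + 8*m^4 + 116*m^3 + 57*m^2 - 36*m + 4)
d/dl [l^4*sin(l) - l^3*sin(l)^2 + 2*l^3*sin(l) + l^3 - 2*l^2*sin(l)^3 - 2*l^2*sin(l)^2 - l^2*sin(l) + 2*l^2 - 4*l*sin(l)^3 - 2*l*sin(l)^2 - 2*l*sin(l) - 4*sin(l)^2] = l^4*cos(l) + 4*l^3*sin(l) - l^3*sin(2*l) + 2*l^3*cos(l) + 6*l^2*sin(l) - 2*l^2*sin(2*l) - 5*l^2*cos(l)/2 + 3*l^2*cos(2*l)/2 + 3*l^2*cos(3*l)/2 + 3*l^2/2 - 3*l*sin(l) + l*sin(3*l) - 2*sqrt(2)*l*sin(l + pi/4) - 3*l*cos(l) + 3*l*cos(3*l) + 2*sqrt(2)*l*cos(2*l + pi/4) + 2*l - 5*sin(l) - 4*sin(2*l) + sin(3*l) + cos(2*l) - 1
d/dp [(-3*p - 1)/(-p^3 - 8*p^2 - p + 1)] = (3*p^3 + 24*p^2 + 3*p - (3*p + 1)*(3*p^2 + 16*p + 1) - 3)/(p^3 + 8*p^2 + p - 1)^2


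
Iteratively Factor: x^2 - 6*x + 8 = (x - 2)*(x - 4)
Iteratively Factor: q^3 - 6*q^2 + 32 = (q - 4)*(q^2 - 2*q - 8) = (q - 4)*(q + 2)*(q - 4)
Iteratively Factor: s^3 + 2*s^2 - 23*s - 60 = (s + 3)*(s^2 - s - 20) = (s - 5)*(s + 3)*(s + 4)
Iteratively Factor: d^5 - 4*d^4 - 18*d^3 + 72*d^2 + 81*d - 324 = (d - 3)*(d^4 - d^3 - 21*d^2 + 9*d + 108) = (d - 3)*(d + 3)*(d^3 - 4*d^2 - 9*d + 36) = (d - 3)^2*(d + 3)*(d^2 - d - 12) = (d - 4)*(d - 3)^2*(d + 3)*(d + 3)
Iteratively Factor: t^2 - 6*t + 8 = (t - 4)*(t - 2)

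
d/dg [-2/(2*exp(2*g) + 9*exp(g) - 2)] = (8*exp(g) + 18)*exp(g)/(2*exp(2*g) + 9*exp(g) - 2)^2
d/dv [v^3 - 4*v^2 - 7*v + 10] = 3*v^2 - 8*v - 7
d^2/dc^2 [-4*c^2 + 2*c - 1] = -8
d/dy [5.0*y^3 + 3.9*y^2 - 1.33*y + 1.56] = 15.0*y^2 + 7.8*y - 1.33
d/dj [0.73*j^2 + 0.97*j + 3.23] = 1.46*j + 0.97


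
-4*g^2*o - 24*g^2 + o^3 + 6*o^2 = (-2*g + o)*(2*g + o)*(o + 6)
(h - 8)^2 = h^2 - 16*h + 64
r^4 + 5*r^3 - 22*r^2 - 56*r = r*(r - 4)*(r + 2)*(r + 7)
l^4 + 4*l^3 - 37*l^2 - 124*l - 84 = (l - 6)*(l + 1)*(l + 2)*(l + 7)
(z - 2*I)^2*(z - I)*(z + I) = z^4 - 4*I*z^3 - 3*z^2 - 4*I*z - 4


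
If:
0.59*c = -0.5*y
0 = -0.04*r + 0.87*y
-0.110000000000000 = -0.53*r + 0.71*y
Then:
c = -0.01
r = 0.22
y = 0.01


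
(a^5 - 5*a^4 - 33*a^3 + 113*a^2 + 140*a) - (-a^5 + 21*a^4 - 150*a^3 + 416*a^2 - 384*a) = 2*a^5 - 26*a^4 + 117*a^3 - 303*a^2 + 524*a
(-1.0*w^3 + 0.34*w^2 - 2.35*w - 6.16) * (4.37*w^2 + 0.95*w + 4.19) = -4.37*w^5 + 0.5358*w^4 - 14.1365*w^3 - 27.7271*w^2 - 15.6985*w - 25.8104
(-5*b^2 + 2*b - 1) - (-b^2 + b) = -4*b^2 + b - 1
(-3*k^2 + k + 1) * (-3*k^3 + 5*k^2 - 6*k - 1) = 9*k^5 - 18*k^4 + 20*k^3 + 2*k^2 - 7*k - 1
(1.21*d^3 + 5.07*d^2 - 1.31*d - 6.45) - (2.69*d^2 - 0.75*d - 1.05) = 1.21*d^3 + 2.38*d^2 - 0.56*d - 5.4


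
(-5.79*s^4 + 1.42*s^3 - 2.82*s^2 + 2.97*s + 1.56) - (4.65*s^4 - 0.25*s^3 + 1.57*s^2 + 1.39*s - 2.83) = -10.44*s^4 + 1.67*s^3 - 4.39*s^2 + 1.58*s + 4.39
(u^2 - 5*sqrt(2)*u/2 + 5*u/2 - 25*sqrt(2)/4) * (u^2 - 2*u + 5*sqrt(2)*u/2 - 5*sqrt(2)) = u^4 + u^3/2 - 35*u^2/2 - 25*u/4 + 125/2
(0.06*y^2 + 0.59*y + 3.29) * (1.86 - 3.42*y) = -0.2052*y^3 - 1.9062*y^2 - 10.1544*y + 6.1194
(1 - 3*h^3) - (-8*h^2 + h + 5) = -3*h^3 + 8*h^2 - h - 4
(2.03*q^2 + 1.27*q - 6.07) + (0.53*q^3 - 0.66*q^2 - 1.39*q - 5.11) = 0.53*q^3 + 1.37*q^2 - 0.12*q - 11.18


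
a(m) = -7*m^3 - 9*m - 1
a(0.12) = -2.09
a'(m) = -21*m^2 - 9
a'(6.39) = -866.47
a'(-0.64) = -17.60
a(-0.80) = 9.78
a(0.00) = -1.00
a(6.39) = -1884.93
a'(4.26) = -390.10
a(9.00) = -5185.00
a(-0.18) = 0.66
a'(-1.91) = -85.61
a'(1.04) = -31.71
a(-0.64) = 6.60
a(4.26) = -580.50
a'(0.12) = -9.30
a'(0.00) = -9.00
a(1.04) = -18.23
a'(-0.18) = -9.68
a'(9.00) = -1710.00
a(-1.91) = 64.97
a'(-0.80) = -22.44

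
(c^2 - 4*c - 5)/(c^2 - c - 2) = (c - 5)/(c - 2)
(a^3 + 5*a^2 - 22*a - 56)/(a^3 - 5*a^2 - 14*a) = (a^2 + 3*a - 28)/(a*(a - 7))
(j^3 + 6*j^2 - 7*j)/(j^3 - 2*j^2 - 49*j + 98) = j*(j - 1)/(j^2 - 9*j + 14)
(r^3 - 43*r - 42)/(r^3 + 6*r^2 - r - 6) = (r - 7)/(r - 1)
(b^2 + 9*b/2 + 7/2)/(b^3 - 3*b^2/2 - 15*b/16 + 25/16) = 8*(2*b + 7)/(16*b^2 - 40*b + 25)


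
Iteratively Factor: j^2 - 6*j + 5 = (j - 1)*(j - 5)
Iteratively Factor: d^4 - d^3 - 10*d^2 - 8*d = (d)*(d^3 - d^2 - 10*d - 8) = d*(d + 1)*(d^2 - 2*d - 8) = d*(d - 4)*(d + 1)*(d + 2)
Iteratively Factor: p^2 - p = (p)*(p - 1)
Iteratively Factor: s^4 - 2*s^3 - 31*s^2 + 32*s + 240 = (s + 4)*(s^3 - 6*s^2 - 7*s + 60) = (s - 5)*(s + 4)*(s^2 - s - 12) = (s - 5)*(s - 4)*(s + 4)*(s + 3)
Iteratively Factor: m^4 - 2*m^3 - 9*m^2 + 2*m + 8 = (m + 2)*(m^3 - 4*m^2 - m + 4) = (m + 1)*(m + 2)*(m^2 - 5*m + 4) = (m - 4)*(m + 1)*(m + 2)*(m - 1)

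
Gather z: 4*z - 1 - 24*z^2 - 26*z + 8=-24*z^2 - 22*z + 7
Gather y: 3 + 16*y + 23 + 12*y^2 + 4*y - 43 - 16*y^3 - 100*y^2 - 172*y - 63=-16*y^3 - 88*y^2 - 152*y - 80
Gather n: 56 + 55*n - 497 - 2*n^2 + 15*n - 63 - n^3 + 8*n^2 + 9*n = -n^3 + 6*n^2 + 79*n - 504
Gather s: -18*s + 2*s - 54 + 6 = -16*s - 48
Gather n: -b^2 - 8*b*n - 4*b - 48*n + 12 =-b^2 - 4*b + n*(-8*b - 48) + 12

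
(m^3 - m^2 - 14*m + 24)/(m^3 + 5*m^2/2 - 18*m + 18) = 2*(m^2 + m - 12)/(2*m^2 + 9*m - 18)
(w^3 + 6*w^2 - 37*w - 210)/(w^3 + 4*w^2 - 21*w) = (w^2 - w - 30)/(w*(w - 3))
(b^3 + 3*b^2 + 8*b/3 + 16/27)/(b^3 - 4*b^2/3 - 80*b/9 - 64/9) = (b + 1/3)/(b - 4)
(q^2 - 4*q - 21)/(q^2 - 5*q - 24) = (q - 7)/(q - 8)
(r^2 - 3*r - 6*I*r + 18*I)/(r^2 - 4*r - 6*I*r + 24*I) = (r - 3)/(r - 4)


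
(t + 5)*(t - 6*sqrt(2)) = t^2 - 6*sqrt(2)*t + 5*t - 30*sqrt(2)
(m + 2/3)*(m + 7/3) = m^2 + 3*m + 14/9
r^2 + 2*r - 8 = (r - 2)*(r + 4)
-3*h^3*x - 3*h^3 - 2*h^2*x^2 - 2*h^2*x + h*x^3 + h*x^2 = (-3*h + x)*(h + x)*(h*x + h)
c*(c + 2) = c^2 + 2*c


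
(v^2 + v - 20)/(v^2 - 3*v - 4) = (v + 5)/(v + 1)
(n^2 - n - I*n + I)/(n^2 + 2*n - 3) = (n - I)/(n + 3)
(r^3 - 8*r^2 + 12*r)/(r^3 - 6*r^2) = (r - 2)/r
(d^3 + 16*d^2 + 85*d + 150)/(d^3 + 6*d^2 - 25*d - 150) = (d + 5)/(d - 5)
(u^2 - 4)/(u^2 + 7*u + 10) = (u - 2)/(u + 5)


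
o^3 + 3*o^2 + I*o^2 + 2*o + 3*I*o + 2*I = (o + 1)*(o + 2)*(o + I)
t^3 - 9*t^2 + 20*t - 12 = (t - 6)*(t - 2)*(t - 1)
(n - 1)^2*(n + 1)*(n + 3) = n^4 + 2*n^3 - 4*n^2 - 2*n + 3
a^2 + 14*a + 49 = (a + 7)^2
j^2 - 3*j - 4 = (j - 4)*(j + 1)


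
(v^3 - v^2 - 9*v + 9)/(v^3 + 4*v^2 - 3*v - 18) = (v^2 - 4*v + 3)/(v^2 + v - 6)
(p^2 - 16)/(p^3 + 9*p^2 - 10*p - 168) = (p + 4)/(p^2 + 13*p + 42)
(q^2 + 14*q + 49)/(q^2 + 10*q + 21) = (q + 7)/(q + 3)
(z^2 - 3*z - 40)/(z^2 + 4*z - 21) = (z^2 - 3*z - 40)/(z^2 + 4*z - 21)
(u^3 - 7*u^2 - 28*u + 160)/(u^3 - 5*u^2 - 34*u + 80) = (u - 4)/(u - 2)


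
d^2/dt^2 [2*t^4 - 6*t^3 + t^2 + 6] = 24*t^2 - 36*t + 2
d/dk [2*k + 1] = 2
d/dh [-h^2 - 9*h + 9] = -2*h - 9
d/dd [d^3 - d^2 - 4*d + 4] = 3*d^2 - 2*d - 4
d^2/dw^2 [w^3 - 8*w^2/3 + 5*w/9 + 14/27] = 6*w - 16/3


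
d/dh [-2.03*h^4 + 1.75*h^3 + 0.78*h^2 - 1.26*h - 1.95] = -8.12*h^3 + 5.25*h^2 + 1.56*h - 1.26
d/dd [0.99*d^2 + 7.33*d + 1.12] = 1.98*d + 7.33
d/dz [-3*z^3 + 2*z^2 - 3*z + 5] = -9*z^2 + 4*z - 3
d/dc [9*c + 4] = 9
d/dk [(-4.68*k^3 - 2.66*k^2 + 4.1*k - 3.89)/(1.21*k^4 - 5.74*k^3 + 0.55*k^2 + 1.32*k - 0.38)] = (5.6628*k^6 + 6.4372*k^5 - 32.7254*k^4 + 53.5404*k^3 - 67.4168*k^2 + 6.3006*k + 3.5768)/(1.4641*k^8 - 13.8908*k^7 + 34.2786*k^6 - 3.1196*k^5 - 15.7707*k^4 + 5.8144*k^3 + 1.3244*k^2 - 1.0032*k + 0.1444)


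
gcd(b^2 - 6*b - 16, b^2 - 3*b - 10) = b + 2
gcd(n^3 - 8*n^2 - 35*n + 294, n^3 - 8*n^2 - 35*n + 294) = n^3 - 8*n^2 - 35*n + 294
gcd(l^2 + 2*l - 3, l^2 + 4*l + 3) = l + 3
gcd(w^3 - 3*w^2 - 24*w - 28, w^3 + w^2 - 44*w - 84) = w^2 - 5*w - 14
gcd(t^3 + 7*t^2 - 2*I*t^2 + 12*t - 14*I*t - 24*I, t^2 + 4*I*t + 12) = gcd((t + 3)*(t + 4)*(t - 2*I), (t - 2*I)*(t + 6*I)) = t - 2*I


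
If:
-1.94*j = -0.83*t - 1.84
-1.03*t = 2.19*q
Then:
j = 0.427835051546392*t + 0.948453608247423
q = -0.470319634703196*t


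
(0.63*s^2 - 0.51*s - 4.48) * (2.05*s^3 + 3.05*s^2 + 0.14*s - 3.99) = 1.2915*s^5 + 0.876*s^4 - 10.6513*s^3 - 16.2491*s^2 + 1.4077*s + 17.8752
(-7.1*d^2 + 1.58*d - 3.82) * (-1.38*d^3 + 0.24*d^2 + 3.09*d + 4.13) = 9.798*d^5 - 3.8844*d^4 - 16.2882*d^3 - 25.3576*d^2 - 5.2784*d - 15.7766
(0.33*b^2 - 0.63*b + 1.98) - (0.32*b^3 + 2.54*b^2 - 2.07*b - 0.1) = -0.32*b^3 - 2.21*b^2 + 1.44*b + 2.08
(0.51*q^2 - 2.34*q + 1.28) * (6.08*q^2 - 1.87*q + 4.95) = 3.1008*q^4 - 15.1809*q^3 + 14.6827*q^2 - 13.9766*q + 6.336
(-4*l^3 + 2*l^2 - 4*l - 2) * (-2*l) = 8*l^4 - 4*l^3 + 8*l^2 + 4*l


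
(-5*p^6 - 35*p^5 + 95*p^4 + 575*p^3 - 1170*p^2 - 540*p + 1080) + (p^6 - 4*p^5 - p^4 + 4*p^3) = -4*p^6 - 39*p^5 + 94*p^4 + 579*p^3 - 1170*p^2 - 540*p + 1080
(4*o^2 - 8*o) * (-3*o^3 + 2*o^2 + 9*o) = -12*o^5 + 32*o^4 + 20*o^3 - 72*o^2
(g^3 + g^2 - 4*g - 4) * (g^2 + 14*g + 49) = g^5 + 15*g^4 + 59*g^3 - 11*g^2 - 252*g - 196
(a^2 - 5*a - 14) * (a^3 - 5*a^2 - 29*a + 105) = a^5 - 10*a^4 - 18*a^3 + 320*a^2 - 119*a - 1470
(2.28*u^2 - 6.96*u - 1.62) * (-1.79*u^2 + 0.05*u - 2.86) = -4.0812*u^4 + 12.5724*u^3 - 3.969*u^2 + 19.8246*u + 4.6332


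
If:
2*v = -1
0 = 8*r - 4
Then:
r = 1/2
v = -1/2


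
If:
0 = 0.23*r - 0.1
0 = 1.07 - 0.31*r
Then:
No Solution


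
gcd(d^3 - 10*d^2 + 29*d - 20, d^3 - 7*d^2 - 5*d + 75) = d - 5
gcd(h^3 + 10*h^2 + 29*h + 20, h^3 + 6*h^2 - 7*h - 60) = h^2 + 9*h + 20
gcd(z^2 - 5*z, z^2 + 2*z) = z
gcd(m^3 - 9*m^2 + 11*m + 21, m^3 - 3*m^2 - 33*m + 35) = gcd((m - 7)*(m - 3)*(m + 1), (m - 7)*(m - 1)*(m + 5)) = m - 7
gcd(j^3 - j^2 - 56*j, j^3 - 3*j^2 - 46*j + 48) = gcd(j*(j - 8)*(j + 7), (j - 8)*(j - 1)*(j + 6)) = j - 8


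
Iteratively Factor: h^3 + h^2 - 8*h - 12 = (h - 3)*(h^2 + 4*h + 4) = (h - 3)*(h + 2)*(h + 2)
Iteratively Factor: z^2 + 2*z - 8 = (z - 2)*(z + 4)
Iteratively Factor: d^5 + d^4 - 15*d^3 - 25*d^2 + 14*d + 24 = (d - 1)*(d^4 + 2*d^3 - 13*d^2 - 38*d - 24) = (d - 1)*(d + 3)*(d^3 - d^2 - 10*d - 8) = (d - 1)*(d + 2)*(d + 3)*(d^2 - 3*d - 4) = (d - 4)*(d - 1)*(d + 2)*(d + 3)*(d + 1)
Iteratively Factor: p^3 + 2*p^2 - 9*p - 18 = (p - 3)*(p^2 + 5*p + 6) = (p - 3)*(p + 2)*(p + 3)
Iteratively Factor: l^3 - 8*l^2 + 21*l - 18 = (l - 2)*(l^2 - 6*l + 9) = (l - 3)*(l - 2)*(l - 3)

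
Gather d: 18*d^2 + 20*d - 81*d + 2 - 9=18*d^2 - 61*d - 7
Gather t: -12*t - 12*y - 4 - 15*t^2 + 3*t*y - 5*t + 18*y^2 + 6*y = -15*t^2 + t*(3*y - 17) + 18*y^2 - 6*y - 4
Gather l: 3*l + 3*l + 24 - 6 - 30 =6*l - 12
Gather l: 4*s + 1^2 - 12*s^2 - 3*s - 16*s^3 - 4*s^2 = -16*s^3 - 16*s^2 + s + 1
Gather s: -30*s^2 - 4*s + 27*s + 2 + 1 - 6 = -30*s^2 + 23*s - 3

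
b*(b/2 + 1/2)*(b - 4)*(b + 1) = b^4/2 - b^3 - 7*b^2/2 - 2*b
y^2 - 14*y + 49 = (y - 7)^2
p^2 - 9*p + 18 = (p - 6)*(p - 3)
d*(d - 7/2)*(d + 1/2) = d^3 - 3*d^2 - 7*d/4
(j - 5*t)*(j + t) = j^2 - 4*j*t - 5*t^2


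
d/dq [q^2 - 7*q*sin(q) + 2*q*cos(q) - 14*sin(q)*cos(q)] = -2*q*sin(q) - 7*q*cos(q) + 2*q - 7*sin(q) + 2*cos(q) - 14*cos(2*q)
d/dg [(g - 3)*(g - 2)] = 2*g - 5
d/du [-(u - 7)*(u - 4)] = 11 - 2*u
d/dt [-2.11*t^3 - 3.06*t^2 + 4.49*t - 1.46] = -6.33*t^2 - 6.12*t + 4.49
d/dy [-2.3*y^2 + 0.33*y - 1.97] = 0.33 - 4.6*y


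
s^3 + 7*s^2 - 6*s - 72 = (s - 3)*(s + 4)*(s + 6)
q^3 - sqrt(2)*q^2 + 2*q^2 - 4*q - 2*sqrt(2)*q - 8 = (q + 2)*(q - 2*sqrt(2))*(q + sqrt(2))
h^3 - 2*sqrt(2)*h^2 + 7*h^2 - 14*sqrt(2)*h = h*(h + 7)*(h - 2*sqrt(2))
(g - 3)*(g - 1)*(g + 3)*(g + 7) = g^4 + 6*g^3 - 16*g^2 - 54*g + 63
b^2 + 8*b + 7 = (b + 1)*(b + 7)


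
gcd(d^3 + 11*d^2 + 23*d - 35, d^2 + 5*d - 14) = d + 7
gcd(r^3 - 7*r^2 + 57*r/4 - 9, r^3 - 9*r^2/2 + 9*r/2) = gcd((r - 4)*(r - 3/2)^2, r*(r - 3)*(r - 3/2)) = r - 3/2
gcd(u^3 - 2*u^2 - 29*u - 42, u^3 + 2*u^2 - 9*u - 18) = u^2 + 5*u + 6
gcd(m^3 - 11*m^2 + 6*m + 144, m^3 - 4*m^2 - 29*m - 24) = m^2 - 5*m - 24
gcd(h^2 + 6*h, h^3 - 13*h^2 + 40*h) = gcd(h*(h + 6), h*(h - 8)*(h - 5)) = h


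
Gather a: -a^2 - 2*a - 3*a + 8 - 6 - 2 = -a^2 - 5*a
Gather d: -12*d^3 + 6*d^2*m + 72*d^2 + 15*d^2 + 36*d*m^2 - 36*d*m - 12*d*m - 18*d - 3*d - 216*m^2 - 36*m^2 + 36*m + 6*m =-12*d^3 + d^2*(6*m + 87) + d*(36*m^2 - 48*m - 21) - 252*m^2 + 42*m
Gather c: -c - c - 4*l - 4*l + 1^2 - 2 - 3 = -2*c - 8*l - 4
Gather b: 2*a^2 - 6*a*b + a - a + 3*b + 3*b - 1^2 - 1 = 2*a^2 + b*(6 - 6*a) - 2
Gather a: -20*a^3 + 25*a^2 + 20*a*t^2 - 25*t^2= -20*a^3 + 25*a^2 + 20*a*t^2 - 25*t^2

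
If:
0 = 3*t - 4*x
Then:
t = 4*x/3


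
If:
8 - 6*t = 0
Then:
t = 4/3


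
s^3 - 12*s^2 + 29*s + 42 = (s - 7)*(s - 6)*(s + 1)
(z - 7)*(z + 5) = z^2 - 2*z - 35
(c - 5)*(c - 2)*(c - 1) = c^3 - 8*c^2 + 17*c - 10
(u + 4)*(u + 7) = u^2 + 11*u + 28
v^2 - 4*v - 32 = (v - 8)*(v + 4)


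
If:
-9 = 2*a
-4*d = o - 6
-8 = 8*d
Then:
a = -9/2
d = -1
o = 10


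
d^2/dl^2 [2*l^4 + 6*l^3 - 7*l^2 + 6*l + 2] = 24*l^2 + 36*l - 14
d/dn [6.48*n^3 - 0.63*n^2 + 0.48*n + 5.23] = 19.44*n^2 - 1.26*n + 0.48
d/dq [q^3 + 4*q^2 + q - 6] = 3*q^2 + 8*q + 1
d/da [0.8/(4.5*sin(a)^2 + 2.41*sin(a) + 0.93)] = -(7.2*sin(a) + 1.928)*cos(a)/(4.5*sin(a)^2 + 2.41*sin(a) + 0.93)^2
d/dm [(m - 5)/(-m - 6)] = -11/(m + 6)^2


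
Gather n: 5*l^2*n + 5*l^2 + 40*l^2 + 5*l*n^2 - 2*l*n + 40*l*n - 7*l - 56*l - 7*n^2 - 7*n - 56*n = 45*l^2 - 63*l + n^2*(5*l - 7) + n*(5*l^2 + 38*l - 63)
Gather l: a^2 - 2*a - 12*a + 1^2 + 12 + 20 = a^2 - 14*a + 33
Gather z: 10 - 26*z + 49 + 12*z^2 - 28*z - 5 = 12*z^2 - 54*z + 54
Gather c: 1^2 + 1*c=c + 1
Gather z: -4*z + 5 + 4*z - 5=0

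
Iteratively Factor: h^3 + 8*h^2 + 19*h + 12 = (h + 4)*(h^2 + 4*h + 3) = (h + 3)*(h + 4)*(h + 1)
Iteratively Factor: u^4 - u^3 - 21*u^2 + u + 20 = (u + 4)*(u^3 - 5*u^2 - u + 5) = (u - 1)*(u + 4)*(u^2 - 4*u - 5) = (u - 1)*(u + 1)*(u + 4)*(u - 5)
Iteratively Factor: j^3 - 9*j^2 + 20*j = (j - 5)*(j^2 - 4*j) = (j - 5)*(j - 4)*(j)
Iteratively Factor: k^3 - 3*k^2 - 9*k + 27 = (k - 3)*(k^2 - 9) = (k - 3)*(k + 3)*(k - 3)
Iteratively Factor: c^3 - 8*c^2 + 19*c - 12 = (c - 4)*(c^2 - 4*c + 3) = (c - 4)*(c - 3)*(c - 1)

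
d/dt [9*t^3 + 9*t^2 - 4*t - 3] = 27*t^2 + 18*t - 4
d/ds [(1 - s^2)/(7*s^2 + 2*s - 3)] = 2*(-s^2 - 4*s - 1)/(49*s^4 + 28*s^3 - 38*s^2 - 12*s + 9)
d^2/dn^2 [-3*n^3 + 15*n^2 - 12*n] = 30 - 18*n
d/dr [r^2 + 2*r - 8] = 2*r + 2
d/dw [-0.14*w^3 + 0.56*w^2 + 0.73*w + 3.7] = -0.42*w^2 + 1.12*w + 0.73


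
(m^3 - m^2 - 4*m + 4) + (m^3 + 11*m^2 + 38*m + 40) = 2*m^3 + 10*m^2 + 34*m + 44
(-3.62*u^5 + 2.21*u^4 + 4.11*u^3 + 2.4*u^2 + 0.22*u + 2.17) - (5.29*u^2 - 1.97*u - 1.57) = -3.62*u^5 + 2.21*u^4 + 4.11*u^3 - 2.89*u^2 + 2.19*u + 3.74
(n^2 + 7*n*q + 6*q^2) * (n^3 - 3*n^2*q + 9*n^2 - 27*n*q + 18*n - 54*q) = n^5 + 4*n^4*q + 9*n^4 - 15*n^3*q^2 + 36*n^3*q + 18*n^3 - 18*n^2*q^3 - 135*n^2*q^2 + 72*n^2*q - 162*n*q^3 - 270*n*q^2 - 324*q^3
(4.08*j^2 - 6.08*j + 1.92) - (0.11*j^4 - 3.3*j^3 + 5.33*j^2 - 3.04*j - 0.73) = -0.11*j^4 + 3.3*j^3 - 1.25*j^2 - 3.04*j + 2.65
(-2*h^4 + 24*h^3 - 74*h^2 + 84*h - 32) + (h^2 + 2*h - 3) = -2*h^4 + 24*h^3 - 73*h^2 + 86*h - 35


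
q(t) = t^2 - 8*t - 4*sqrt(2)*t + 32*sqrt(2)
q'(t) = 2*t - 8 - 4*sqrt(2)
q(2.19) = 20.14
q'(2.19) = -9.28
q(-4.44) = 125.60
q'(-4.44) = -22.54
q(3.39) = 10.45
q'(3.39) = -6.88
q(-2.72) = 89.80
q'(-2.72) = -19.10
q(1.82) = 23.71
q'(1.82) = -10.02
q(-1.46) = 67.33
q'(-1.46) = -16.58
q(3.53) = 9.51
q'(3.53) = -6.60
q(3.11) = 12.45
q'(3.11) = -7.44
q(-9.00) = 249.17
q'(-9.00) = -31.66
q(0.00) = 45.25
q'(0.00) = -13.66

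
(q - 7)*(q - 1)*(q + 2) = q^3 - 6*q^2 - 9*q + 14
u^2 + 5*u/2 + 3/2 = (u + 1)*(u + 3/2)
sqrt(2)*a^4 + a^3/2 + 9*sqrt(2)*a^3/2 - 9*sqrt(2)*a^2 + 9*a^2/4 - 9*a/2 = a*(a - 3/2)*(a + 6)*(sqrt(2)*a + 1/2)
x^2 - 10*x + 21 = (x - 7)*(x - 3)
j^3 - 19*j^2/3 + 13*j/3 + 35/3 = (j - 5)*(j - 7/3)*(j + 1)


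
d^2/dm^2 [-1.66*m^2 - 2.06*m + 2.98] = -3.32000000000000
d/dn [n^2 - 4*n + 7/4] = 2*n - 4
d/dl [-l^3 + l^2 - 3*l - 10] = -3*l^2 + 2*l - 3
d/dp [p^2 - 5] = 2*p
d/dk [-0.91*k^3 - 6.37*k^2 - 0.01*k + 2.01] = -2.73*k^2 - 12.74*k - 0.01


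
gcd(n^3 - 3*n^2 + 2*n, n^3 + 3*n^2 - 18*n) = n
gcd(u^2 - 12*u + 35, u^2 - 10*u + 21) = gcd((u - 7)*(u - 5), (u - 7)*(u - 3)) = u - 7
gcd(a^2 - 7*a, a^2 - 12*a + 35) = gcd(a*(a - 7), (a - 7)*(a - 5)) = a - 7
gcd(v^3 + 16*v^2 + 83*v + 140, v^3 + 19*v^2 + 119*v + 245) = v^2 + 12*v + 35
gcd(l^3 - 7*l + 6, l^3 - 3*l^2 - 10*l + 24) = l^2 + l - 6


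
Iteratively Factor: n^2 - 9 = (n - 3)*(n + 3)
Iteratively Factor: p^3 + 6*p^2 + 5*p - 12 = (p + 3)*(p^2 + 3*p - 4) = (p + 3)*(p + 4)*(p - 1)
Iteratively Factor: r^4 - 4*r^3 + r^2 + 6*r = (r - 3)*(r^3 - r^2 - 2*r) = r*(r - 3)*(r^2 - r - 2) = r*(r - 3)*(r + 1)*(r - 2)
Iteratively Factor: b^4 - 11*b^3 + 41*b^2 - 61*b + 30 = (b - 1)*(b^3 - 10*b^2 + 31*b - 30) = (b - 5)*(b - 1)*(b^2 - 5*b + 6) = (b - 5)*(b - 3)*(b - 1)*(b - 2)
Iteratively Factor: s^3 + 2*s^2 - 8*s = (s - 2)*(s^2 + 4*s) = (s - 2)*(s + 4)*(s)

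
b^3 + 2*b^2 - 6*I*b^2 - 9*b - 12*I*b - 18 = (b + 2)*(b - 3*I)^2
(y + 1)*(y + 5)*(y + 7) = y^3 + 13*y^2 + 47*y + 35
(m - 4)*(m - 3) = m^2 - 7*m + 12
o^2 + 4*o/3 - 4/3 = (o - 2/3)*(o + 2)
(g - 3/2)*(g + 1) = g^2 - g/2 - 3/2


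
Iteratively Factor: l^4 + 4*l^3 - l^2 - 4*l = (l)*(l^3 + 4*l^2 - l - 4) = l*(l + 4)*(l^2 - 1) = l*(l + 1)*(l + 4)*(l - 1)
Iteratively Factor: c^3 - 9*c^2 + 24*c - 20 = (c - 2)*(c^2 - 7*c + 10) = (c - 5)*(c - 2)*(c - 2)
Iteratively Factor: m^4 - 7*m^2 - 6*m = (m)*(m^3 - 7*m - 6) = m*(m + 2)*(m^2 - 2*m - 3) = m*(m + 1)*(m + 2)*(m - 3)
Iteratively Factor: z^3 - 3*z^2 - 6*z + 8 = (z + 2)*(z^2 - 5*z + 4) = (z - 1)*(z + 2)*(z - 4)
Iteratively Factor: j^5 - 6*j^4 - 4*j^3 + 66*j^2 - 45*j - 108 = (j + 1)*(j^4 - 7*j^3 + 3*j^2 + 63*j - 108) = (j - 3)*(j + 1)*(j^3 - 4*j^2 - 9*j + 36) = (j - 3)*(j + 1)*(j + 3)*(j^2 - 7*j + 12) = (j - 4)*(j - 3)*(j + 1)*(j + 3)*(j - 3)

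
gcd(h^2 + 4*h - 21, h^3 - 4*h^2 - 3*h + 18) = h - 3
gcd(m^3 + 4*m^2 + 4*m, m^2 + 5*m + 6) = m + 2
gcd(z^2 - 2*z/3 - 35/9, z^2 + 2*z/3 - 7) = z - 7/3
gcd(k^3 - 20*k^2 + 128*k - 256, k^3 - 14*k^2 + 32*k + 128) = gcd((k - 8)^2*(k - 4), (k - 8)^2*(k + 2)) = k^2 - 16*k + 64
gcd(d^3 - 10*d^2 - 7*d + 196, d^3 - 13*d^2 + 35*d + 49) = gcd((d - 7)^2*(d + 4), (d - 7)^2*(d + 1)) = d^2 - 14*d + 49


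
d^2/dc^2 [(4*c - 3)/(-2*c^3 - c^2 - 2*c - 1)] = 2*(-4*(4*c - 3)*(3*c^2 + c + 1)^2 + (24*c^2 + 8*c + (4*c - 3)*(6*c + 1) + 8)*(2*c^3 + c^2 + 2*c + 1))/(2*c^3 + c^2 + 2*c + 1)^3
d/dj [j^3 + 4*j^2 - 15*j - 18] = 3*j^2 + 8*j - 15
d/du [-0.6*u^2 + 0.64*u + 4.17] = 0.64 - 1.2*u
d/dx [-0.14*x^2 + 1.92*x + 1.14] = 1.92 - 0.28*x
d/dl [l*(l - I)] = 2*l - I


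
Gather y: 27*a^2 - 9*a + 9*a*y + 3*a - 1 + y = 27*a^2 - 6*a + y*(9*a + 1) - 1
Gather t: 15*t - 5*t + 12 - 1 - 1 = 10*t + 10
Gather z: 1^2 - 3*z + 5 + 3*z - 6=0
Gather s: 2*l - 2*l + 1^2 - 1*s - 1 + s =0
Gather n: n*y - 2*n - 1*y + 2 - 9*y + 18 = n*(y - 2) - 10*y + 20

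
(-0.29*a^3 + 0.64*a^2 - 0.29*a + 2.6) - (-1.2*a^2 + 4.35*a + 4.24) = -0.29*a^3 + 1.84*a^2 - 4.64*a - 1.64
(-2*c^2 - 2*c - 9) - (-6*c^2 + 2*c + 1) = 4*c^2 - 4*c - 10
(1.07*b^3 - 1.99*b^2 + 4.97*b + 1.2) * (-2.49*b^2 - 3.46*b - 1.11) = -2.6643*b^5 + 1.2529*b^4 - 6.6776*b^3 - 17.9753*b^2 - 9.6687*b - 1.332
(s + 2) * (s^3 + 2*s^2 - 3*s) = s^4 + 4*s^3 + s^2 - 6*s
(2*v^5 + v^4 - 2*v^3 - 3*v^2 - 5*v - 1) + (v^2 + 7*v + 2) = 2*v^5 + v^4 - 2*v^3 - 2*v^2 + 2*v + 1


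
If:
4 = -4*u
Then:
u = -1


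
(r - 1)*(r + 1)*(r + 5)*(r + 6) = r^4 + 11*r^3 + 29*r^2 - 11*r - 30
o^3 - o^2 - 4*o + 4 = (o - 2)*(o - 1)*(o + 2)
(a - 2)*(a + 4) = a^2 + 2*a - 8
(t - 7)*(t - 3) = t^2 - 10*t + 21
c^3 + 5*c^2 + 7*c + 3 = (c + 1)^2*(c + 3)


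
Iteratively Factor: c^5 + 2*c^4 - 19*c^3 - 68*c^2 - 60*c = (c)*(c^4 + 2*c^3 - 19*c^2 - 68*c - 60) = c*(c + 2)*(c^3 - 19*c - 30) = c*(c + 2)^2*(c^2 - 2*c - 15) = c*(c - 5)*(c + 2)^2*(c + 3)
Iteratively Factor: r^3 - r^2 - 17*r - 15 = (r + 1)*(r^2 - 2*r - 15) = (r + 1)*(r + 3)*(r - 5)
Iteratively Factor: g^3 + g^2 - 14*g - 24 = (g - 4)*(g^2 + 5*g + 6) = (g - 4)*(g + 2)*(g + 3)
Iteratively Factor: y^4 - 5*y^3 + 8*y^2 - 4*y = (y)*(y^3 - 5*y^2 + 8*y - 4) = y*(y - 2)*(y^2 - 3*y + 2) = y*(y - 2)*(y - 1)*(y - 2)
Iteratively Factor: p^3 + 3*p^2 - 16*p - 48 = (p + 4)*(p^2 - p - 12) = (p - 4)*(p + 4)*(p + 3)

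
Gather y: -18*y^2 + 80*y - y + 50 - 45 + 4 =-18*y^2 + 79*y + 9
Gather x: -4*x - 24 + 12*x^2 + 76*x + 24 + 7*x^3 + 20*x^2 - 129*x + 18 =7*x^3 + 32*x^2 - 57*x + 18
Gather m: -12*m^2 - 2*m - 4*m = -12*m^2 - 6*m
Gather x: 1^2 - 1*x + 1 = 2 - x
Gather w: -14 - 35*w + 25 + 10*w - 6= 5 - 25*w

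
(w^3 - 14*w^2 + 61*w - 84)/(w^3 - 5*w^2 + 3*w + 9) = (w^2 - 11*w + 28)/(w^2 - 2*w - 3)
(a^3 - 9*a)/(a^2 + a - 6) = a*(a - 3)/(a - 2)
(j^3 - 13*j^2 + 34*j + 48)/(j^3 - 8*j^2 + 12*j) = (j^2 - 7*j - 8)/(j*(j - 2))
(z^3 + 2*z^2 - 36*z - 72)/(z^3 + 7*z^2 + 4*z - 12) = (z - 6)/(z - 1)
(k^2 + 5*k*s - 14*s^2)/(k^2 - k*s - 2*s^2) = (k + 7*s)/(k + s)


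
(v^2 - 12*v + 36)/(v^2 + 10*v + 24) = (v^2 - 12*v + 36)/(v^2 + 10*v + 24)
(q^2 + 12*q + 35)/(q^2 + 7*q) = (q + 5)/q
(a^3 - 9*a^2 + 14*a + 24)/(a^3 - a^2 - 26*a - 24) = (a - 4)/(a + 4)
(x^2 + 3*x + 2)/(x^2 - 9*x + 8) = (x^2 + 3*x + 2)/(x^2 - 9*x + 8)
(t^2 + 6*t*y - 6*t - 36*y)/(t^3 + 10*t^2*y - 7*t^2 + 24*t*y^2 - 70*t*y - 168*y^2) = (t - 6)/(t^2 + 4*t*y - 7*t - 28*y)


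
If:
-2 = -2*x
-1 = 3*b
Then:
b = -1/3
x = 1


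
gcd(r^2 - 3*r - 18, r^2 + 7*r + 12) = r + 3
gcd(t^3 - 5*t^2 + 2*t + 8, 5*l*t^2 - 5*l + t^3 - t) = t + 1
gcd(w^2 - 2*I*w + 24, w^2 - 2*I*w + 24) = w^2 - 2*I*w + 24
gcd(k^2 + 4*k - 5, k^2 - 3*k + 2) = k - 1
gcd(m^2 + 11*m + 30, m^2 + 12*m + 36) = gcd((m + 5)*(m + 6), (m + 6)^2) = m + 6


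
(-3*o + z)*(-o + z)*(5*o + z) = 15*o^3 - 17*o^2*z + o*z^2 + z^3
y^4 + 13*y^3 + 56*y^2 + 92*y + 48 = (y + 1)*(y + 2)*(y + 4)*(y + 6)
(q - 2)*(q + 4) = q^2 + 2*q - 8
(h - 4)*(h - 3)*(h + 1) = h^3 - 6*h^2 + 5*h + 12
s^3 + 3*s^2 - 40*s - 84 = (s - 6)*(s + 2)*(s + 7)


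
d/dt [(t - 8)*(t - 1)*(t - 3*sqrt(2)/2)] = 3*t^2 - 18*t - 3*sqrt(2)*t + 8 + 27*sqrt(2)/2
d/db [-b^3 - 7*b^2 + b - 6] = -3*b^2 - 14*b + 1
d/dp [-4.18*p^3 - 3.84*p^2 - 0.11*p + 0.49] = -12.54*p^2 - 7.68*p - 0.11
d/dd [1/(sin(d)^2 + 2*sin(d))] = -2*(sin(d) + 1)*cos(d)/((sin(d) + 2)^2*sin(d)^2)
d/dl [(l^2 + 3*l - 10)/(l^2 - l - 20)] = 2*(-2*l^2 - 10*l - 35)/(l^4 - 2*l^3 - 39*l^2 + 40*l + 400)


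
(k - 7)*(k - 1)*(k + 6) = k^3 - 2*k^2 - 41*k + 42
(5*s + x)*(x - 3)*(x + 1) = 5*s*x^2 - 10*s*x - 15*s + x^3 - 2*x^2 - 3*x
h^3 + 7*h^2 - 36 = (h - 2)*(h + 3)*(h + 6)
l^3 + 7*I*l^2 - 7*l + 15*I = (l - I)*(l + 3*I)*(l + 5*I)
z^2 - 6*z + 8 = (z - 4)*(z - 2)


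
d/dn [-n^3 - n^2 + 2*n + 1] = -3*n^2 - 2*n + 2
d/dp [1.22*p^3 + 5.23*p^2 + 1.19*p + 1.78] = 3.66*p^2 + 10.46*p + 1.19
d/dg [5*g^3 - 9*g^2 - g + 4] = 15*g^2 - 18*g - 1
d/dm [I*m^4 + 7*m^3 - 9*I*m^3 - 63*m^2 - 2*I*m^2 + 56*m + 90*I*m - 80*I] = 4*I*m^3 + m^2*(21 - 27*I) + m*(-126 - 4*I) + 56 + 90*I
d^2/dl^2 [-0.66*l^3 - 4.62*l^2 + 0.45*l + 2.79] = -3.96*l - 9.24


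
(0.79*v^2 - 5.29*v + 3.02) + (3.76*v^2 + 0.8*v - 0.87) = 4.55*v^2 - 4.49*v + 2.15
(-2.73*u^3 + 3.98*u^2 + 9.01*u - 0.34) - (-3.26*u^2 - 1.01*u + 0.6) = -2.73*u^3 + 7.24*u^2 + 10.02*u - 0.94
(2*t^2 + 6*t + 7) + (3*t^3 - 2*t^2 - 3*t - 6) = 3*t^3 + 3*t + 1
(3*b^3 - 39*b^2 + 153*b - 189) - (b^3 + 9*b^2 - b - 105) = 2*b^3 - 48*b^2 + 154*b - 84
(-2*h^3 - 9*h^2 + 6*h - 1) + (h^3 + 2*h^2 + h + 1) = -h^3 - 7*h^2 + 7*h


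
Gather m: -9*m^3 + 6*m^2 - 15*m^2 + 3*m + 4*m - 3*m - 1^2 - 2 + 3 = -9*m^3 - 9*m^2 + 4*m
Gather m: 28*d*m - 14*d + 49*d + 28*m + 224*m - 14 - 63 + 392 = 35*d + m*(28*d + 252) + 315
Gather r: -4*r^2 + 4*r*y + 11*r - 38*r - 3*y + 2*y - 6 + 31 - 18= -4*r^2 + r*(4*y - 27) - y + 7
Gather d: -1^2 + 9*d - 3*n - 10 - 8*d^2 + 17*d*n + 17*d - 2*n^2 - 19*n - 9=-8*d^2 + d*(17*n + 26) - 2*n^2 - 22*n - 20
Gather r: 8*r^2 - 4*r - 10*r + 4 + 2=8*r^2 - 14*r + 6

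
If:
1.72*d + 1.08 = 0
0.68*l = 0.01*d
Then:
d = -0.63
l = -0.01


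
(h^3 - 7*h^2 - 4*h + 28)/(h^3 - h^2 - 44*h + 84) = (h^2 - 5*h - 14)/(h^2 + h - 42)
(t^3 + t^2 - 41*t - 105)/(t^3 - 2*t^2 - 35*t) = (t + 3)/t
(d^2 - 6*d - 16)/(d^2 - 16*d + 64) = (d + 2)/(d - 8)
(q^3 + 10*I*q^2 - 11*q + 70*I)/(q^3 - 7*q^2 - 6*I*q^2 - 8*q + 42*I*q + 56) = (q^2 + 12*I*q - 35)/(q^2 - q*(7 + 4*I) + 28*I)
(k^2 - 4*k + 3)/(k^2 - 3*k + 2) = (k - 3)/(k - 2)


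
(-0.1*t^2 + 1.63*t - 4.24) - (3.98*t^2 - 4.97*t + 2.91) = -4.08*t^2 + 6.6*t - 7.15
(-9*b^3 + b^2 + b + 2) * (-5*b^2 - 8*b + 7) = 45*b^5 + 67*b^4 - 76*b^3 - 11*b^2 - 9*b + 14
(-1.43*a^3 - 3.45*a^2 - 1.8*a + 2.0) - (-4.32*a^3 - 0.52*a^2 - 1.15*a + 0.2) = 2.89*a^3 - 2.93*a^2 - 0.65*a + 1.8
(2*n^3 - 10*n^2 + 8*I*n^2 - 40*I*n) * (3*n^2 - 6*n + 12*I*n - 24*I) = 6*n^5 - 42*n^4 + 48*I*n^4 - 36*n^3 - 336*I*n^3 + 672*n^2 + 480*I*n^2 - 960*n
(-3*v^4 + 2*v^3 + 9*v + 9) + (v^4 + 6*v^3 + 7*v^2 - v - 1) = -2*v^4 + 8*v^3 + 7*v^2 + 8*v + 8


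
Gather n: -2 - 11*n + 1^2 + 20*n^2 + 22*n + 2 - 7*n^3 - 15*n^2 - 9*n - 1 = -7*n^3 + 5*n^2 + 2*n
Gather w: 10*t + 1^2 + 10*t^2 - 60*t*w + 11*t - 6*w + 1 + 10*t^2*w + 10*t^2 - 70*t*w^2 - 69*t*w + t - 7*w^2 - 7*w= 20*t^2 + 22*t + w^2*(-70*t - 7) + w*(10*t^2 - 129*t - 13) + 2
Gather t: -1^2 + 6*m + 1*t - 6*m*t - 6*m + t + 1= t*(2 - 6*m)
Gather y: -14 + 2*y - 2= 2*y - 16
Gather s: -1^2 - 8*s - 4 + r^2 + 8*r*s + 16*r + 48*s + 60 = r^2 + 16*r + s*(8*r + 40) + 55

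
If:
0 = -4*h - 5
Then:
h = -5/4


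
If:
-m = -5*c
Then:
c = m/5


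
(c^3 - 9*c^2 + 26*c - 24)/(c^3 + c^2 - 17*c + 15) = (c^2 - 6*c + 8)/(c^2 + 4*c - 5)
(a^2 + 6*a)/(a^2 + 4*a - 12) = a/(a - 2)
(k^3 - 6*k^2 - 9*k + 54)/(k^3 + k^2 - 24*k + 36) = (k^2 - 3*k - 18)/(k^2 + 4*k - 12)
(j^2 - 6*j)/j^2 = (j - 6)/j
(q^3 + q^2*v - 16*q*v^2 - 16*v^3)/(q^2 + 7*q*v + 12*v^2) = (q^2 - 3*q*v - 4*v^2)/(q + 3*v)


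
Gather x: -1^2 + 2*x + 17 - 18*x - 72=-16*x - 56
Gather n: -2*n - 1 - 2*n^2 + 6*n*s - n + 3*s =-2*n^2 + n*(6*s - 3) + 3*s - 1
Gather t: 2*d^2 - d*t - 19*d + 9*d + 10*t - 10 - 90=2*d^2 - 10*d + t*(10 - d) - 100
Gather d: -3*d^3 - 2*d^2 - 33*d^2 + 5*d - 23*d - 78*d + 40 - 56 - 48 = -3*d^3 - 35*d^2 - 96*d - 64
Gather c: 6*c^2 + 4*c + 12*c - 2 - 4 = 6*c^2 + 16*c - 6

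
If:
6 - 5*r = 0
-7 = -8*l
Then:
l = 7/8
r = 6/5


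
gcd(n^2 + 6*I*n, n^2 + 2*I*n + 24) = n + 6*I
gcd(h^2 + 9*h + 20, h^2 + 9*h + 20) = h^2 + 9*h + 20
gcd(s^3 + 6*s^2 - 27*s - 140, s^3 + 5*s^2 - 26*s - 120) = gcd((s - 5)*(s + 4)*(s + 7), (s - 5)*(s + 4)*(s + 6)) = s^2 - s - 20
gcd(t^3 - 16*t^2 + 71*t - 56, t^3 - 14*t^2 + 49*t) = t - 7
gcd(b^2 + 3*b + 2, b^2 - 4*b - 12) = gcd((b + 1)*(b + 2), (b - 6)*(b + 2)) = b + 2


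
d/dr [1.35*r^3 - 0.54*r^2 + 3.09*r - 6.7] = 4.05*r^2 - 1.08*r + 3.09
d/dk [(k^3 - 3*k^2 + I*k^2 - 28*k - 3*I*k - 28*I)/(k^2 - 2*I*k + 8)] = (k^4 - 4*I*k^3 + k^2*(54 + 9*I) + k*(-48 + 72*I) - 168 - 24*I)/(k^4 - 4*I*k^3 + 12*k^2 - 32*I*k + 64)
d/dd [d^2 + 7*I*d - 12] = 2*d + 7*I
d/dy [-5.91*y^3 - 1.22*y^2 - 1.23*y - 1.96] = -17.73*y^2 - 2.44*y - 1.23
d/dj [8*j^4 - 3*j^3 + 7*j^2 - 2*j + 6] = 32*j^3 - 9*j^2 + 14*j - 2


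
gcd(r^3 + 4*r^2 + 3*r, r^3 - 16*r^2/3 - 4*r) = r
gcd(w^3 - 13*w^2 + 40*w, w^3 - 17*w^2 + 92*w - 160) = w^2 - 13*w + 40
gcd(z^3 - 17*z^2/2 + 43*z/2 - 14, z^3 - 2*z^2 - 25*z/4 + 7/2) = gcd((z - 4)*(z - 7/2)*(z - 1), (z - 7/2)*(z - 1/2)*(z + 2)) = z - 7/2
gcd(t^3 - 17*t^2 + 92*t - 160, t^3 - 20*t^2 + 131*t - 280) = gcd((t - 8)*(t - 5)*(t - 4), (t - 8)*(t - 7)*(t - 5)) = t^2 - 13*t + 40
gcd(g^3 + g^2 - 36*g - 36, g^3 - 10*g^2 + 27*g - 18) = g - 6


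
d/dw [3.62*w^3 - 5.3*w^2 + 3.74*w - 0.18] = 10.86*w^2 - 10.6*w + 3.74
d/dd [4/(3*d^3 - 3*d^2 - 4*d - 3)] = 4*(-9*d^2 + 6*d + 4)/(-3*d^3 + 3*d^2 + 4*d + 3)^2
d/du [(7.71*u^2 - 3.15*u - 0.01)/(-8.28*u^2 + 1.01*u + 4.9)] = (-18.2949*u^2 + 75.3924*u - 15.4249)/(68.5584*u^4 - 16.7256*u^3 - 80.1239*u^2 + 9.898*u + 24.01)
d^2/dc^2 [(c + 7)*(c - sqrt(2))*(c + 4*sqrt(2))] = 6*c + 6*sqrt(2) + 14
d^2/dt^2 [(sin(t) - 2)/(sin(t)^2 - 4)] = (2*sin(t) + cos(t)^2 + 1)/(sin(t) + 2)^3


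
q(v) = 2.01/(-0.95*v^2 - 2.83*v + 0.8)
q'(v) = 2.01*(1.9*v + 2.83)/(-0.95*v^2 - 2.83*v + 0.8)^2 = (3.819*v + 5.6883)/(0.95*v^2 + 2.83*v - 0.8)^2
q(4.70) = -0.06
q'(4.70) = 0.02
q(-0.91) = 0.78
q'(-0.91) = 0.33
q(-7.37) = -0.07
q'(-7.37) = -0.03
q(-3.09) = 4.24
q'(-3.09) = -27.20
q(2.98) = -0.13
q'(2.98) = 0.07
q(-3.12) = 5.26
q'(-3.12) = -42.69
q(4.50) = -0.06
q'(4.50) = 0.02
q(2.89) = -0.13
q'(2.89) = 0.07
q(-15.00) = -0.01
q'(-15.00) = -0.00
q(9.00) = -0.02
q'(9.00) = 0.00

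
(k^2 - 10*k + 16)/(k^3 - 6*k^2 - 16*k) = (k - 2)/(k*(k + 2))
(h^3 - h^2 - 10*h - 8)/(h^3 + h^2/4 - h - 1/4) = 4*(h^2 - 2*h - 8)/(4*h^2 - 3*h - 1)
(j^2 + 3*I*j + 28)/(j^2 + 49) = (j - 4*I)/(j - 7*I)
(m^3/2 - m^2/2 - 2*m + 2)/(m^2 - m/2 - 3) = (m^2 + m - 2)/(2*m + 3)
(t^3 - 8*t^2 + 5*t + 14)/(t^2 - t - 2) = t - 7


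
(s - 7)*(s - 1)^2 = s^3 - 9*s^2 + 15*s - 7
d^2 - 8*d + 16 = (d - 4)^2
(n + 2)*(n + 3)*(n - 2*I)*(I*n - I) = I*n^4 + 2*n^3 + 4*I*n^3 + 8*n^2 + I*n^2 + 2*n - 6*I*n - 12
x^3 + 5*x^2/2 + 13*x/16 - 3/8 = (x - 1/4)*(x + 3/4)*(x + 2)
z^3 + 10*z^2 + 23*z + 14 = (z + 1)*(z + 2)*(z + 7)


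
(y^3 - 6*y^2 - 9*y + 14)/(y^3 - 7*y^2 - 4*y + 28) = (y - 1)/(y - 2)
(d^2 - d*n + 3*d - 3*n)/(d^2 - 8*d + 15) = (d^2 - d*n + 3*d - 3*n)/(d^2 - 8*d + 15)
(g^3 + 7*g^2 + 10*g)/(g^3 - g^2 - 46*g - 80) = g/(g - 8)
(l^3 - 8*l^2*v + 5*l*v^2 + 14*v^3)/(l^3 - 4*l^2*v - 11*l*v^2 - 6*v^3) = (-l^2 + 9*l*v - 14*v^2)/(-l^2 + 5*l*v + 6*v^2)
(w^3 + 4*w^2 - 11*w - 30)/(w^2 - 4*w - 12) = (w^2 + 2*w - 15)/(w - 6)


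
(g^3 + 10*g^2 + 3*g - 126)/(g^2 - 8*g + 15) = (g^2 + 13*g + 42)/(g - 5)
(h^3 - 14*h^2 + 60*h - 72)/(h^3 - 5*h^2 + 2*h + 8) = (h^2 - 12*h + 36)/(h^2 - 3*h - 4)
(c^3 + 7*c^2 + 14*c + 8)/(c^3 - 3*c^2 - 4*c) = (c^2 + 6*c + 8)/(c*(c - 4))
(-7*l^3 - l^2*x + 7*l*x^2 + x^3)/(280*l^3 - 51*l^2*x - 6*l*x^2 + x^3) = (-l^2 + x^2)/(40*l^2 - 13*l*x + x^2)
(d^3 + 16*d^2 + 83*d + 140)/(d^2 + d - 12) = (d^2 + 12*d + 35)/(d - 3)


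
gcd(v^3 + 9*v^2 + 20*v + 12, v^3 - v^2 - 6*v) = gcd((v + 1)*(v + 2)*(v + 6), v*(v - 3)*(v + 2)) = v + 2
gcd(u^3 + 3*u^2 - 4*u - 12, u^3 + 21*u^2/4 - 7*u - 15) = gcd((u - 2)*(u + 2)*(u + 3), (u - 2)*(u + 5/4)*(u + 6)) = u - 2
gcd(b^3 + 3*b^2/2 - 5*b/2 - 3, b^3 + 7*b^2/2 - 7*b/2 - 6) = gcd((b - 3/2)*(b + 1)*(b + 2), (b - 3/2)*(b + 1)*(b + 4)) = b^2 - b/2 - 3/2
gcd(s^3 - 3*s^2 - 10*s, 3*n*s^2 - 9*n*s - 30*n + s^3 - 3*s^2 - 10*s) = s^2 - 3*s - 10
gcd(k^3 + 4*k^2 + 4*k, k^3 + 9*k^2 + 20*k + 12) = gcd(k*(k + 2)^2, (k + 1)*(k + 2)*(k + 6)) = k + 2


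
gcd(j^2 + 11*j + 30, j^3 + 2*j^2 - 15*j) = j + 5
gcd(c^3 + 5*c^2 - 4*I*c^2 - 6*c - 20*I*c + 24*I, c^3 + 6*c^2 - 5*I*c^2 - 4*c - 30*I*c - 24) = c^2 + c*(6 - 4*I) - 24*I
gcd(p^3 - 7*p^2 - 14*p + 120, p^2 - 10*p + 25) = p - 5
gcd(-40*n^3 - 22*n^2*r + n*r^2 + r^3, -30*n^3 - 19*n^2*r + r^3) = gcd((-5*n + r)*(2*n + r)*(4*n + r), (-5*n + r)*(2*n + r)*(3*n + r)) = -10*n^2 - 3*n*r + r^2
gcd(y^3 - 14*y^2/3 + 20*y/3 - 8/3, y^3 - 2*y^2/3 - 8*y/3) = y - 2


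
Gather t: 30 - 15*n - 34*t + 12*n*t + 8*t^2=-15*n + 8*t^2 + t*(12*n - 34) + 30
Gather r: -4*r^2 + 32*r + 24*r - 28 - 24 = -4*r^2 + 56*r - 52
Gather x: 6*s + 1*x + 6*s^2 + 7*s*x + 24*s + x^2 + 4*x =6*s^2 + 30*s + x^2 + x*(7*s + 5)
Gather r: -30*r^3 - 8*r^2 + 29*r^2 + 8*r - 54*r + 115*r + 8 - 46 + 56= -30*r^3 + 21*r^2 + 69*r + 18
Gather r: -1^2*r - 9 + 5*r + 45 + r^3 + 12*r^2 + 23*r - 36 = r^3 + 12*r^2 + 27*r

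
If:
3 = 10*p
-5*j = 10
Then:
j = -2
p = 3/10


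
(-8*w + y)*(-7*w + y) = 56*w^2 - 15*w*y + y^2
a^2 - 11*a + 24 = (a - 8)*(a - 3)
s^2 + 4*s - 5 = (s - 1)*(s + 5)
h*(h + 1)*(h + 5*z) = h^3 + 5*h^2*z + h^2 + 5*h*z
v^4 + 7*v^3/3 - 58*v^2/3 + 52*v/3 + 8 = (v - 2)^2*(v + 1/3)*(v + 6)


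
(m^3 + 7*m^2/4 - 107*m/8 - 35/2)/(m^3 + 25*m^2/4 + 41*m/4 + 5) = (m - 7/2)/(m + 1)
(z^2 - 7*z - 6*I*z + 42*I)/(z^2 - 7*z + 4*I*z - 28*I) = (z - 6*I)/(z + 4*I)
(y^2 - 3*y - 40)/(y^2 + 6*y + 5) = (y - 8)/(y + 1)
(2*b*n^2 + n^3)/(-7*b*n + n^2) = n*(-2*b - n)/(7*b - n)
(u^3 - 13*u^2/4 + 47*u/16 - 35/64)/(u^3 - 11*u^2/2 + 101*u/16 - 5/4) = (u - 7/4)/(u - 4)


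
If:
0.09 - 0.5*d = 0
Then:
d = 0.18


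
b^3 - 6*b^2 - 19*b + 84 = (b - 7)*(b - 3)*(b + 4)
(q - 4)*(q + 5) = q^2 + q - 20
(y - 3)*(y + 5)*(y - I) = y^3 + 2*y^2 - I*y^2 - 15*y - 2*I*y + 15*I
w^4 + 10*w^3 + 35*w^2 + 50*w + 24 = (w + 1)*(w + 2)*(w + 3)*(w + 4)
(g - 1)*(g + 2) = g^2 + g - 2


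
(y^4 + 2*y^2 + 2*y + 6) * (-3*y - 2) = -3*y^5 - 2*y^4 - 6*y^3 - 10*y^2 - 22*y - 12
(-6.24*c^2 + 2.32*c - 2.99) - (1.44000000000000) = -6.24*c^2 + 2.32*c - 4.43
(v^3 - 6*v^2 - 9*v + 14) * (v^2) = v^5 - 6*v^4 - 9*v^3 + 14*v^2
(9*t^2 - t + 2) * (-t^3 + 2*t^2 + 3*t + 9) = -9*t^5 + 19*t^4 + 23*t^3 + 82*t^2 - 3*t + 18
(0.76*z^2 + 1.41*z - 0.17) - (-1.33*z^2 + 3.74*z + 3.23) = 2.09*z^2 - 2.33*z - 3.4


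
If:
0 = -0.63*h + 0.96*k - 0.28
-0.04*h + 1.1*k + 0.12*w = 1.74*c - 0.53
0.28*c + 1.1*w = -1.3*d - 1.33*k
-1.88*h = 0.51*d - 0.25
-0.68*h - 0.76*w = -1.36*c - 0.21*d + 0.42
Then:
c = 0.62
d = -0.71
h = 0.33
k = 0.51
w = 0.07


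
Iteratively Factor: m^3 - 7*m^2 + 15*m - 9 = (m - 1)*(m^2 - 6*m + 9) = (m - 3)*(m - 1)*(m - 3)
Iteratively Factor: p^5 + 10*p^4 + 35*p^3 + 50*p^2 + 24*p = (p + 2)*(p^4 + 8*p^3 + 19*p^2 + 12*p) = (p + 2)*(p + 3)*(p^3 + 5*p^2 + 4*p) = (p + 1)*(p + 2)*(p + 3)*(p^2 + 4*p) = p*(p + 1)*(p + 2)*(p + 3)*(p + 4)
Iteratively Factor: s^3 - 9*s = (s - 3)*(s^2 + 3*s) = (s - 3)*(s + 3)*(s)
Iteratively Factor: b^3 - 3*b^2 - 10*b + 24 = (b + 3)*(b^2 - 6*b + 8) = (b - 2)*(b + 3)*(b - 4)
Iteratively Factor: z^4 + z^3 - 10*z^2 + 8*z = (z - 1)*(z^3 + 2*z^2 - 8*z) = (z - 2)*(z - 1)*(z^2 + 4*z) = (z - 2)*(z - 1)*(z + 4)*(z)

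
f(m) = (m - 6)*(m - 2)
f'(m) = 2*m - 8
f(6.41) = 1.81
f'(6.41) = 4.82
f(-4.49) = 68.08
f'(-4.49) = -16.98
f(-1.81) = 29.76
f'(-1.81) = -11.62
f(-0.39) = 15.27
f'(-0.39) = -8.78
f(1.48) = 2.35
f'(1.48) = -5.04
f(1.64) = 1.57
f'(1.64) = -4.72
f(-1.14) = 22.42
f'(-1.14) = -10.28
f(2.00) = 0.00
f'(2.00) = -4.00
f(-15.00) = 357.00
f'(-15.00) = -38.00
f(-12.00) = 252.00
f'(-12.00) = -32.00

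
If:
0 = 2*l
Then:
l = 0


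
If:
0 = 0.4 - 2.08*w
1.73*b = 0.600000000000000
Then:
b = 0.35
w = 0.19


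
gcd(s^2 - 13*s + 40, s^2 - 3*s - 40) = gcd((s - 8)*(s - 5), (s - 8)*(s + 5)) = s - 8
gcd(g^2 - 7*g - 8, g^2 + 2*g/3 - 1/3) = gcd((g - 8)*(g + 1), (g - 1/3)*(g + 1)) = g + 1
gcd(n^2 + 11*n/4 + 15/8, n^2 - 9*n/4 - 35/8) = n + 5/4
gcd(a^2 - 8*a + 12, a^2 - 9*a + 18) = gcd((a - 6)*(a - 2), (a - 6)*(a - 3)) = a - 6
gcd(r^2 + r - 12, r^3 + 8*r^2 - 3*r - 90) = r - 3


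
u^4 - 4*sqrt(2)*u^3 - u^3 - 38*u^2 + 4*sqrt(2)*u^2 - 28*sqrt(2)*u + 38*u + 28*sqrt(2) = (u - 1)*(u - 7*sqrt(2))*(u + sqrt(2))*(u + 2*sqrt(2))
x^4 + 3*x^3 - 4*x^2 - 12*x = x*(x - 2)*(x + 2)*(x + 3)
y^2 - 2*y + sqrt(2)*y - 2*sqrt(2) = (y - 2)*(y + sqrt(2))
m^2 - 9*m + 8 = (m - 8)*(m - 1)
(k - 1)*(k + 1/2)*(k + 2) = k^3 + 3*k^2/2 - 3*k/2 - 1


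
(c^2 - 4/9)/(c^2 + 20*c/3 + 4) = (c - 2/3)/(c + 6)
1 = 1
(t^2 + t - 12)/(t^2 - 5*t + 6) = (t + 4)/(t - 2)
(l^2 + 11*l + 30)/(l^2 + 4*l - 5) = (l + 6)/(l - 1)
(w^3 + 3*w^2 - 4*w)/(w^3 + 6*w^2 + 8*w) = (w - 1)/(w + 2)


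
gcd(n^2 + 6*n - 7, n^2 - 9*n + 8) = n - 1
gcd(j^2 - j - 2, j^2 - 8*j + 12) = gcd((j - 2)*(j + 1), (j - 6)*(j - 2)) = j - 2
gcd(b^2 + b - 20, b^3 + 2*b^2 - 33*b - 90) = b + 5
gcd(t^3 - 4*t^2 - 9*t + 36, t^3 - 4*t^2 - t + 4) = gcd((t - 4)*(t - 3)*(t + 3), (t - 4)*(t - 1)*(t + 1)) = t - 4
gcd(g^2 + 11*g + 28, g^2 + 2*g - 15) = 1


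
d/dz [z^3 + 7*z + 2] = 3*z^2 + 7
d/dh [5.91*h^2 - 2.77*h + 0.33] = 11.82*h - 2.77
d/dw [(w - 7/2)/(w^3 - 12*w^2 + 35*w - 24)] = (-4*w^3 + 45*w^2 - 168*w + 197)/(2*(w^6 - 24*w^5 + 214*w^4 - 888*w^3 + 1801*w^2 - 1680*w + 576))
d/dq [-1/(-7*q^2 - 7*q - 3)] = 7*(-2*q - 1)/(7*q^2 + 7*q + 3)^2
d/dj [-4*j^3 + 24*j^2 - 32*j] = -12*j^2 + 48*j - 32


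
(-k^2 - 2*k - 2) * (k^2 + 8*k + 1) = -k^4 - 10*k^3 - 19*k^2 - 18*k - 2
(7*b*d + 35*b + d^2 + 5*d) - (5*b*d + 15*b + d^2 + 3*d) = 2*b*d + 20*b + 2*d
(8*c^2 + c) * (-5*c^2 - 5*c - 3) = -40*c^4 - 45*c^3 - 29*c^2 - 3*c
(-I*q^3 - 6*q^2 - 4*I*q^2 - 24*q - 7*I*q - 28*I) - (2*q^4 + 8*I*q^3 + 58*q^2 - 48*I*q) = -2*q^4 - 9*I*q^3 - 64*q^2 - 4*I*q^2 - 24*q + 41*I*q - 28*I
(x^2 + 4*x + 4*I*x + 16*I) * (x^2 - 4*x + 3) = x^4 + 4*I*x^3 - 13*x^2 + 12*x - 52*I*x + 48*I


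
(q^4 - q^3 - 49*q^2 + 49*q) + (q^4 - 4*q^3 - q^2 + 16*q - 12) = 2*q^4 - 5*q^3 - 50*q^2 + 65*q - 12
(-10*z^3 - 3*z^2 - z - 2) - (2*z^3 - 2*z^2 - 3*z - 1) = -12*z^3 - z^2 + 2*z - 1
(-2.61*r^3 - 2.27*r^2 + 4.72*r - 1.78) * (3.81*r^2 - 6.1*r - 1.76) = -9.9441*r^5 + 7.2723*r^4 + 36.4238*r^3 - 31.5786*r^2 + 2.5508*r + 3.1328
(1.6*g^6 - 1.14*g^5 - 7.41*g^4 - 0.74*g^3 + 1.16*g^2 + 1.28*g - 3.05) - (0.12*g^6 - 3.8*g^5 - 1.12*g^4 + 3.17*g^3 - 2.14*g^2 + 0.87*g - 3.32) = 1.48*g^6 + 2.66*g^5 - 6.29*g^4 - 3.91*g^3 + 3.3*g^2 + 0.41*g + 0.27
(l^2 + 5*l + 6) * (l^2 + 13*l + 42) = l^4 + 18*l^3 + 113*l^2 + 288*l + 252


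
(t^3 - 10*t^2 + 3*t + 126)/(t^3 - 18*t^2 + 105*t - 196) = (t^2 - 3*t - 18)/(t^2 - 11*t + 28)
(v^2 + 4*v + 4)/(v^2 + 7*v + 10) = (v + 2)/(v + 5)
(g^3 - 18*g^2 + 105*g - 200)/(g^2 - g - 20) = (g^2 - 13*g + 40)/(g + 4)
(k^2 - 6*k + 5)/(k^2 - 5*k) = (k - 1)/k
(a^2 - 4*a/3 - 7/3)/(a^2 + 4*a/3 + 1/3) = (3*a - 7)/(3*a + 1)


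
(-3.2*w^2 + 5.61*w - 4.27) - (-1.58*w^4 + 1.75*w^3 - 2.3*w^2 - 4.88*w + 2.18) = 1.58*w^4 - 1.75*w^3 - 0.9*w^2 + 10.49*w - 6.45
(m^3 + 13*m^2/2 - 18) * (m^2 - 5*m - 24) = m^5 + 3*m^4/2 - 113*m^3/2 - 174*m^2 + 90*m + 432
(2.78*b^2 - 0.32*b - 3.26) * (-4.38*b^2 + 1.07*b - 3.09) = -12.1764*b^4 + 4.3762*b^3 + 5.3462*b^2 - 2.4994*b + 10.0734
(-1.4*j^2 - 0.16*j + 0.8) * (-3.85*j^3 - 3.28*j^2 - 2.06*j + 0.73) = 5.39*j^5 + 5.208*j^4 + 0.3288*j^3 - 3.3164*j^2 - 1.7648*j + 0.584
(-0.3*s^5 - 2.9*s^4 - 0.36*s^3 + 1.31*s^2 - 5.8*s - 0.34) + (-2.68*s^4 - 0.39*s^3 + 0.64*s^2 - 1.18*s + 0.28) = -0.3*s^5 - 5.58*s^4 - 0.75*s^3 + 1.95*s^2 - 6.98*s - 0.06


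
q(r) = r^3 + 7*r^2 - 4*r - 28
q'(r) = 3*r^2 + 14*r - 4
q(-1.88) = -2.38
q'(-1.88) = -19.72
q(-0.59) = -23.41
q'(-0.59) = -11.22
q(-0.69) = -22.24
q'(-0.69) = -12.23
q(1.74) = -8.50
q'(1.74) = 29.44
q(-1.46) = -10.35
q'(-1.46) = -18.05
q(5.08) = 263.42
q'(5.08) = 144.54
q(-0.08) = -27.64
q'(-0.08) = -5.10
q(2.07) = 2.58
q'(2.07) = 37.83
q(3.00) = 50.00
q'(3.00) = 65.00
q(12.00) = 2660.00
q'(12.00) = 596.00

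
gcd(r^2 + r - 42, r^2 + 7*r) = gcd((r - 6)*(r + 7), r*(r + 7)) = r + 7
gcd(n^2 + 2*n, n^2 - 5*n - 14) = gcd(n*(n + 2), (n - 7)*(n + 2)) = n + 2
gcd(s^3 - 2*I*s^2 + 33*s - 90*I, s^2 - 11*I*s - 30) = s - 5*I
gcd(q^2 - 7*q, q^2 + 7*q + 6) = 1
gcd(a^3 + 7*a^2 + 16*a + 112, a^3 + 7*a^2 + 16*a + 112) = a^3 + 7*a^2 + 16*a + 112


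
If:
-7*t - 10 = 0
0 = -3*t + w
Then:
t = -10/7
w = -30/7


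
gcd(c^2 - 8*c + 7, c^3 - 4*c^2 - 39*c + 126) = c - 7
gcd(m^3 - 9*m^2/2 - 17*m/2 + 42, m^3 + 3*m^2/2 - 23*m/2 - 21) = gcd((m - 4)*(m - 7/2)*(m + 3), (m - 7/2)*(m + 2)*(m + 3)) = m^2 - m/2 - 21/2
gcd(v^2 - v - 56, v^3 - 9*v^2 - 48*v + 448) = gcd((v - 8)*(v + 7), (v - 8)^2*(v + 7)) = v^2 - v - 56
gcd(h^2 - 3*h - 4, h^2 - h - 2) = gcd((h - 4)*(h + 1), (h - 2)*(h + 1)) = h + 1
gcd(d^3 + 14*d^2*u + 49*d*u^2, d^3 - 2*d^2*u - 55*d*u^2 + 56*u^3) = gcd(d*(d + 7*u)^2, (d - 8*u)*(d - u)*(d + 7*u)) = d + 7*u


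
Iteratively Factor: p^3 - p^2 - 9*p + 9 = (p + 3)*(p^2 - 4*p + 3) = (p - 3)*(p + 3)*(p - 1)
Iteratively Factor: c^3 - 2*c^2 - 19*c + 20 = (c - 1)*(c^2 - c - 20) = (c - 1)*(c + 4)*(c - 5)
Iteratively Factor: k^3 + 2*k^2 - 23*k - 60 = (k - 5)*(k^2 + 7*k + 12) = (k - 5)*(k + 4)*(k + 3)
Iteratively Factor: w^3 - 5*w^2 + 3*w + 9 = (w - 3)*(w^2 - 2*w - 3) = (w - 3)^2*(w + 1)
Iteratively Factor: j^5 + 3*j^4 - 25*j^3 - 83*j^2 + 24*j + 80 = (j + 1)*(j^4 + 2*j^3 - 27*j^2 - 56*j + 80) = (j + 1)*(j + 4)*(j^3 - 2*j^2 - 19*j + 20) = (j - 1)*(j + 1)*(j + 4)*(j^2 - j - 20) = (j - 5)*(j - 1)*(j + 1)*(j + 4)*(j + 4)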